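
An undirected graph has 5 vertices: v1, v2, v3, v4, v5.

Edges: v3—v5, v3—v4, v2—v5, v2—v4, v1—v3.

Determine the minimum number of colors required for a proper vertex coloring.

2

v1 and v3 are adjacent, so at least 2 colors are needed.
A valid assignment using 2 colors: v1=2, v2=1, v3=1, v4=2, v5=2. No two adjacent vertices share a color.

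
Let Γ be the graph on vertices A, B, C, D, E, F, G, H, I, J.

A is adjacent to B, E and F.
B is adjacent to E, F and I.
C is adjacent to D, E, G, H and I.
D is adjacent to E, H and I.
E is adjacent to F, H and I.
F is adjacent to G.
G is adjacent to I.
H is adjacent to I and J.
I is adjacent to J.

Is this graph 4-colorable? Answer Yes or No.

No

C, D, E, H, I are mutually adjacent (a clique of size 5), so at least 5 colors are needed.
So 4 colors are not enough.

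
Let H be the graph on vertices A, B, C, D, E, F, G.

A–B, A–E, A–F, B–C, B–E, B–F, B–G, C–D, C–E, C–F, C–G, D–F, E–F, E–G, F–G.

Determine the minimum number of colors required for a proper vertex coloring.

B, C, E, F, G form a clique, so at least 5 colors are needed.
5 colors suffice: color 1 → {F}; color 2 → {B, D}; color 3 → {A, C}; color 4 → {E}; color 5 → {G}. Every edge joins two different colors.

5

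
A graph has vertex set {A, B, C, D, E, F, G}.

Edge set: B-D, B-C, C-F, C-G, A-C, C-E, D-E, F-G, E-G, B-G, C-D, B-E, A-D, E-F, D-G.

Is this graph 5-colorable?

The chromatic number is 5. B, C, D, E, G form a clique, so at least 5 colors are needed.
5 colors suffice: color red → {C}; color blue → {D, F}; color green → {A, E}; color yellow → {G}; color purple → {B}.
That is already a proper 5-coloring.

Yes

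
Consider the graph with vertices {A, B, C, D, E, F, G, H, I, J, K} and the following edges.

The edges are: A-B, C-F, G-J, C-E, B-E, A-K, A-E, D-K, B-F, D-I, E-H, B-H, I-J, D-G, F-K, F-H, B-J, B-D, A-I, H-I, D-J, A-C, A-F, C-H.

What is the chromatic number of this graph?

A, F, K form a triangle, so at least 3 colors are needed.
3 colors suffice: color 1 → {B, C, G, I, K}; color 2 → {A, D, H}; color 3 → {E, F, J}. Every edge joins two different colors.

3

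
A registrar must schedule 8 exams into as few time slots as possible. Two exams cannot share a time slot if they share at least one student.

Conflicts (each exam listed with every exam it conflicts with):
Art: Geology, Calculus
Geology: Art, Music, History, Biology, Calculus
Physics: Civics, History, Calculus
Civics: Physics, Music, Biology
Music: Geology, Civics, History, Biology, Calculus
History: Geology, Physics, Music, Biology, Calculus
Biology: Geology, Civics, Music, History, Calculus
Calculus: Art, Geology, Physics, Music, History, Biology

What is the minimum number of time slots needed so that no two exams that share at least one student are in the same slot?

Geology, Music, History, Biology, Calculus are mutually in conflict, so at least 5 time slots are needed.
5 time slots suffice: time slot 1 → {Civics, Calculus}; time slot 2 → {Art, Physics, Music}; time slot 3 → {Geology}; time slot 4 → {History}; time slot 5 → {Biology}. No two conflicting exams share a time slot.

5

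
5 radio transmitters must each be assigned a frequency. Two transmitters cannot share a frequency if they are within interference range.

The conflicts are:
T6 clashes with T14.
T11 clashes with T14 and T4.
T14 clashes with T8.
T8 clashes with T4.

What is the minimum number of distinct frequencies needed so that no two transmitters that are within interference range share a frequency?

2

T8 and T4 conflict, so at least 2 frequencies are needed.
2 frequencies suffice: frequency 1 → {T14, T4}; frequency 2 → {T6, T11, T8}. Every pair that conflicts lands in different frequencies.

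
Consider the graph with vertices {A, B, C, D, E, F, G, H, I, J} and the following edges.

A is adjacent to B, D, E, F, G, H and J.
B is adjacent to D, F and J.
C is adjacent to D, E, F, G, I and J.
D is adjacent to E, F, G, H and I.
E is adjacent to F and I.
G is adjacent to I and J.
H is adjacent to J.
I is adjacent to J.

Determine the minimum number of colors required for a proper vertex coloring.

4

C, D, G, I are pairwise adjacent (a clique of size 4), so at least 4 colors are needed.
4 colors suffice: color 1 → {D, J}; color 2 → {A, C}; color 3 → {B, E, G, H}; color 4 → {F, I}. No two adjacent vertices share a color.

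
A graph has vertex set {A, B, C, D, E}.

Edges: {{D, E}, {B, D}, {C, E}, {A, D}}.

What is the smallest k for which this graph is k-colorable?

2

A and D are adjacent, so at least 2 colors are needed.
2 colors suffice: color 1 → {C, D}; color 2 → {A, B, E}. Every edge joins two different colors.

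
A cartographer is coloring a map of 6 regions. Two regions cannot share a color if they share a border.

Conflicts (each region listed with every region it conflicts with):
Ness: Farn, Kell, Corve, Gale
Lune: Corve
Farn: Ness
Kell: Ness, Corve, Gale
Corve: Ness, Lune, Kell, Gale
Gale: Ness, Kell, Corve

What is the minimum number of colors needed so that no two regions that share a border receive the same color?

Ness, Kell, Corve, Gale pairwise conflict, so at least 4 colors are needed.
4 colors suffice: color 1 → {Ness, Lune}; color 2 → {Farn, Corve}; color 3 → {Gale}; color 4 → {Kell}. Every pair that conflicts lands in different colors.

4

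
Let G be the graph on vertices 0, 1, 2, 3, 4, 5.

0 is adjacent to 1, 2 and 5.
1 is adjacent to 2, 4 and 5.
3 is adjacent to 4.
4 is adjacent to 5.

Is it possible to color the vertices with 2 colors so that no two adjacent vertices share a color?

No

0, 1, 2 form a triangle, so at least 3 colors are needed.
So 2 colors are not enough.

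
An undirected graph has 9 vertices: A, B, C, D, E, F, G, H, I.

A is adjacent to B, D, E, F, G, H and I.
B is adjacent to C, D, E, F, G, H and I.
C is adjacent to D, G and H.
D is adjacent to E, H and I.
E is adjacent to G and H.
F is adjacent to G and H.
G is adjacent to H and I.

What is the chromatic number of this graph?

5

A, B, E, G, H are mutually adjacent (a clique of size 5), so at least 5 colors are needed.
5 colors suffice: A=3, B=1, C=3, D=2, E=5, F=5, G=2, H=4, I=4. No two adjacent vertices share a color.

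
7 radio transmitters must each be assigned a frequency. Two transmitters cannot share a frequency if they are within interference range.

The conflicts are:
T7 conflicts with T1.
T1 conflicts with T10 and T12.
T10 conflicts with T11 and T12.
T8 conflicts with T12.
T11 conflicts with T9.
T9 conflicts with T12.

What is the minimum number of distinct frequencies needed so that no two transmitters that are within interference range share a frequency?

3

T1, T10, T12 pairwise conflict, so at least 3 frequencies are needed.
A valid assignment using 3 frequencies: T7=1, T1=3, T10=2, T8=2, T11=1, T9=2, T12=1. Each listed conflict is separated.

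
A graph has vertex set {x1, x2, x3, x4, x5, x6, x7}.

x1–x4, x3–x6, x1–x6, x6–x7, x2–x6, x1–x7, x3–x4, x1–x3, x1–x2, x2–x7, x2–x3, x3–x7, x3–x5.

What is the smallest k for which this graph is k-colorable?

x1, x2, x3, x6, x7 form a clique, so at least 5 colors are needed.
5 colors suffice: color red → {x3}; color blue → {x1, x5}; color green → {x4, x6}; color yellow → {x2}; color purple → {x7}. No two adjacent vertices share a color.

5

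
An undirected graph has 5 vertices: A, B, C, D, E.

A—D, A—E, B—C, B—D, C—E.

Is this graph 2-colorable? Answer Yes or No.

No

The cycle C-E-A-D-B-C has odd length 5, so it cannot be 2-colored; at least 3 colors are needed.
So 2 colors are not enough.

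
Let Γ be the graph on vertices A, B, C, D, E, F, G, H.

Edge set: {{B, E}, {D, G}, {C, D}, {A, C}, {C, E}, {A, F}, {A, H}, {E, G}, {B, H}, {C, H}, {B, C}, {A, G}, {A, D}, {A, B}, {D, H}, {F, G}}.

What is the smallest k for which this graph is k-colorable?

4

A, C, D, H form a clique, so at least 4 colors are needed.
One proper 4-coloring: A=1, B=3, C=2, D=3, E=1, F=3, G=2, H=4. Every edge joins two different colors.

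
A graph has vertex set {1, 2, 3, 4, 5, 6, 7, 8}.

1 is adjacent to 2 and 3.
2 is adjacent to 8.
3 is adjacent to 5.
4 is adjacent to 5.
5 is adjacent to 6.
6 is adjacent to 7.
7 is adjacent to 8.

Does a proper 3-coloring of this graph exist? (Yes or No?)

The chromatic number is 3. The cycle 2-1-3-5-6-7-8-2 has odd length 7, so it cannot be 2-colored; at least 3 colors are needed.
3 colors suffice: color red → {1, 5, 7}; color blue → {3, 4, 6, 8}; color green → {2}.
That is already a proper 3-coloring.

Yes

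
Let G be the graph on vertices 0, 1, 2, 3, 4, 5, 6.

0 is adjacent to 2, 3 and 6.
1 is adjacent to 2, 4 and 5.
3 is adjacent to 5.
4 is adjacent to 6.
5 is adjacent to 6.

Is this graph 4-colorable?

The chromatic number is 3. The cycle 0-6-4-1-2-0 has odd length 5, so it cannot be 2-colored; at least 3 colors are needed.
3 colors suffice: color a → {1, 3, 6}; color b → {0, 4, 5}; color c → {2}.
Since 4 ≥ 3, a proper 4-coloring certainly exists.

Yes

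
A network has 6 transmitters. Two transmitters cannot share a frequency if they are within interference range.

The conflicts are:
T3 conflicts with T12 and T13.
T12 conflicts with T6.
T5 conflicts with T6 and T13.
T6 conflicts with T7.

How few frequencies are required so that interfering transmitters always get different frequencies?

The cycle T5-T13-T3-T12-T6-T5 has odd length 5, so it cannot be 2-colored; at least 3 frequencies are needed.
3 frequencies suffice: frequency 1 → {T3, T6}; frequency 2 → {T12, T13, T7}; frequency 3 → {T5}. Each listed conflict is separated.

3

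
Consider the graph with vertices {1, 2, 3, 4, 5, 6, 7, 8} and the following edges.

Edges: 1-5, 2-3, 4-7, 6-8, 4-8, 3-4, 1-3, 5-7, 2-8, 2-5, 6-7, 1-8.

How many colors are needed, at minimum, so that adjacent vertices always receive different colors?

The cycle 7-4-8-1-5-7 has odd length 5, so it cannot be 2-colored; at least 3 colors are needed.
3 colors suffice: color red → {3, 5, 8}; color blue → {1, 2, 4, 6}; color green → {7}. Each edge has distinct colors on its endpoints.

3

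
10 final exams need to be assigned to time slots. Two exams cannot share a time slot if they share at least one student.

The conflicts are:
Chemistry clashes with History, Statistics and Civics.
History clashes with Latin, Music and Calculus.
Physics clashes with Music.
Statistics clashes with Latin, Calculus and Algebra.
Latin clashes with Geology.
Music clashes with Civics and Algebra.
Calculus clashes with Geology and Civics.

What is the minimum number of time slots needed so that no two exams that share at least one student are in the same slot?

The cycle Algebra-Music-History-Calculus-Statistics-Algebra has odd length 5, so it cannot be 2-colored; at least 3 time slots are needed.
3 time slots suffice: time slot 1 → {History, Physics, Statistics, Geology, Civics}; time slot 2 → {Chemistry, Latin, Music, Calculus}; time slot 3 → {Algebra}. No two conflicting exams share a time slot.

3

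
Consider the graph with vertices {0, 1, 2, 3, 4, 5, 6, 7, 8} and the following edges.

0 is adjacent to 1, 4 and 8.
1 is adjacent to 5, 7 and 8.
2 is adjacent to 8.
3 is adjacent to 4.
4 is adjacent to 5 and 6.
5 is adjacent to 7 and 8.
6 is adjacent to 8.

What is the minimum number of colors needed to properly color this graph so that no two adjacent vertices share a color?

3

0, 1, 8 are mutually adjacent, so at least 3 colors are needed.
3 colors suffice: 0=green, 1=blue, 2=blue, 3=blue, 4=red, 5=green, 6=blue, 7=red, 8=red. No two adjacent vertices share a color.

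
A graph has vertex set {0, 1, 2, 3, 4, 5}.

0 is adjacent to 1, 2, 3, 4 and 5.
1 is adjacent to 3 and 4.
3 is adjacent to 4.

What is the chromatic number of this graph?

4

0, 1, 3, 4 are mutually adjacent (a clique of size 4), so at least 4 colors are needed.
4 colors suffice: color red → {0}; color blue → {1, 2, 5}; color green → {4}; color yellow → {3}. Each edge has distinct colors on its endpoints.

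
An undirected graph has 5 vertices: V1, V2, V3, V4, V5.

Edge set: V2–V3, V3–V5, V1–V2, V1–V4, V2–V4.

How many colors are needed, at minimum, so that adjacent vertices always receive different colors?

3

V1, V2, V4 form a triangle, so at least 3 colors are needed.
3 colors suffice: color red → {V2, V5}; color blue → {V1, V3}; color green → {V4}. Every edge joins two different colors.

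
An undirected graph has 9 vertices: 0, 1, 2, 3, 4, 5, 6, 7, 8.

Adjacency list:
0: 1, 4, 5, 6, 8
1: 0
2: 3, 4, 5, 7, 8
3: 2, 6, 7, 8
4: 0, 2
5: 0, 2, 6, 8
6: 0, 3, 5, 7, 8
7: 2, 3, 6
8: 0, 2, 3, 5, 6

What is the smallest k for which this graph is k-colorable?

4

0, 5, 6, 8 form a clique, so at least 4 colors are needed.
4 colors suffice: 0=green, 1=red, 2=blue, 3=green, 4=red, 5=yellow, 6=blue, 7=red, 8=red. No two adjacent vertices share a color.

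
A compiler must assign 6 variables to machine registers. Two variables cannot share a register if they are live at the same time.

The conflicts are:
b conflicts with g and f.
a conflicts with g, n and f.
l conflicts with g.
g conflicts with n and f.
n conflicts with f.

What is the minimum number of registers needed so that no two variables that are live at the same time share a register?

a, g, n, f are mutually in conflict, so at least 4 registers are needed.
4 registers suffice: register 1 → {g}; register 2 → {l, f}; register 3 → {b, n}; register 4 → {a}. Each listed conflict is separated.

4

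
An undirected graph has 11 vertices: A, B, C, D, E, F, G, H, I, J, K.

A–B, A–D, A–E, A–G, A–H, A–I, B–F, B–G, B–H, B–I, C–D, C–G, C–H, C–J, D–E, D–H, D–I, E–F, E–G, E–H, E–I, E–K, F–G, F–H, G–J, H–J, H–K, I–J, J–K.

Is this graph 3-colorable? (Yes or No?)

No

A, D, E, H are mutually adjacent (a clique of size 4), so at least 4 colors are needed.
So 3 colors are not enough.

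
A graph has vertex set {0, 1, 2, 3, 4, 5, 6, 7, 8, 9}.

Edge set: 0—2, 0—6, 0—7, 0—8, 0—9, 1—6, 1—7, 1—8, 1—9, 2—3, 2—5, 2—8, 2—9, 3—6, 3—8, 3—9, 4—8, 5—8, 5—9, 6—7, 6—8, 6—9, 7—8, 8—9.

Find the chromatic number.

4

1, 6, 7, 8 form a clique, so at least 4 colors are needed.
4 colors suffice: 0=yellow, 1=yellow, 2=green, 3=yellow, 4=blue, 5=yellow, 6=green, 7=blue, 8=red, 9=blue. Every edge joins two different colors.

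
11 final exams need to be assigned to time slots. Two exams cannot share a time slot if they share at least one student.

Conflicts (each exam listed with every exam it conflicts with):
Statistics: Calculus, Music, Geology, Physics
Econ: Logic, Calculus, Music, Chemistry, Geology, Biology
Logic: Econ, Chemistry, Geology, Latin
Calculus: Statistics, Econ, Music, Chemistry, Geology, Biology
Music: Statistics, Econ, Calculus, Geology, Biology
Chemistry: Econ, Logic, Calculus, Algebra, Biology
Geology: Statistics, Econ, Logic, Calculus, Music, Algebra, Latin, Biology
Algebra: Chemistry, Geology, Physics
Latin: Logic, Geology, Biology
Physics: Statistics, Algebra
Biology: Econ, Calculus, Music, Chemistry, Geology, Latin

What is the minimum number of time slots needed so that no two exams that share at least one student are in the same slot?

Econ, Calculus, Music, Geology, Biology all conflict with each other, so at least 5 time slots are needed.
5 time slots suffice: time slot 1 → {Chemistry, Geology, Physics}; time slot 2 → {Statistics, Logic, Algebra, Biology}; time slot 3 → {Econ, Latin}; time slot 4 → {Calculus}; time slot 5 → {Music}. Every pair that conflicts lands in different time slots.

5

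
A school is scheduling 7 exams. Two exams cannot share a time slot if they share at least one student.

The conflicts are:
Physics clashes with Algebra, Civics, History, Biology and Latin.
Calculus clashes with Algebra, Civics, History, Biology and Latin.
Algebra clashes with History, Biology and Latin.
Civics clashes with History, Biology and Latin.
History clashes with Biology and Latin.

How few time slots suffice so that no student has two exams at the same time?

Calculus, Algebra, History, Biology are mutually in conflict, so at least 4 time slots are needed.
4 time slots suffice: time slot 1 → {History}; time slot 2 → {Biology, Latin}; time slot 3 → {Physics, Calculus}; time slot 4 → {Algebra, Civics}. No two conflicting exams share a time slot.

4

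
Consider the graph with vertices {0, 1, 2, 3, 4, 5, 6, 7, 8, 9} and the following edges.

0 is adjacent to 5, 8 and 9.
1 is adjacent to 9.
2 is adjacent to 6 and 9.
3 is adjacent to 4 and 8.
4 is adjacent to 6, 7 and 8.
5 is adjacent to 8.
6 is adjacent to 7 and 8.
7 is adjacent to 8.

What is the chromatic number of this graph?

4

4, 6, 7, 8 are pairwise adjacent (a clique of size 4), so at least 4 colors are needed.
4 colors suffice: color a → {8, 9}; color b → {0, 1, 3, 6}; color c → {2, 4, 5}; color d → {7}. Every edge joins two different colors.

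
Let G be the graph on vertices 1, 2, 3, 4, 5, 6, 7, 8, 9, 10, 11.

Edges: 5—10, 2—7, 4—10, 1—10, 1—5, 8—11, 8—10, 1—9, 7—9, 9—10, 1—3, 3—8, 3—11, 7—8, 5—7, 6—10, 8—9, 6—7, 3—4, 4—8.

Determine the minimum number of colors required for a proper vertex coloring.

3

3, 4, 8 are pairwise adjacent, so at least 3 colors are needed.
3 colors suffice: 1=b, 2=b, 3=a, 4=c, 5=c, 6=b, 7=a, 8=b, 9=c, 10=a, 11=c. Each edge has distinct colors on its endpoints.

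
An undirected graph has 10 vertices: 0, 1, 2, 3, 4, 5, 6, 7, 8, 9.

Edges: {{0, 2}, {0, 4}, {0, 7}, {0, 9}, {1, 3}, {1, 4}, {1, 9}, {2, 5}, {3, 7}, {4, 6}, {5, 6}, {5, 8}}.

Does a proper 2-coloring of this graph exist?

The cycle 1-9-0-7-3-1 has odd length 5, so it cannot be 2-colored; at least 3 colors are needed.
So 2 colors are not enough.

No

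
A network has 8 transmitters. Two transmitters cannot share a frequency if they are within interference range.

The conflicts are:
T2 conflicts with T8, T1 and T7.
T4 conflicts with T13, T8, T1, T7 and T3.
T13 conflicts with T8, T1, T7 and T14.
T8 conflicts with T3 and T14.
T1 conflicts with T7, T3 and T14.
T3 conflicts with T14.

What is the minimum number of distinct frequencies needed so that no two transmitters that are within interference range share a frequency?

4

T4, T13, T1, T7 are mutually in conflict, so at least 4 frequencies are needed.
Using 4 frequencies: T2=2, T4=3, T13=2, T8=1, T1=1, T7=4, T3=2, T14=3. Each listed conflict is separated.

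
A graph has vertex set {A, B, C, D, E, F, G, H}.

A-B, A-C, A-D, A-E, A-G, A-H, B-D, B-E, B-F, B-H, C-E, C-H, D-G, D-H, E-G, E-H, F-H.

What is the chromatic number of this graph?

4

A, C, E, H are mutually adjacent (a clique of size 4), so at least 4 colors are needed.
4 colors suffice: color 1 → {G, H}; color 2 → {A, F}; color 3 → {B, C}; color 4 → {D, E}. Every edge joins two different colors.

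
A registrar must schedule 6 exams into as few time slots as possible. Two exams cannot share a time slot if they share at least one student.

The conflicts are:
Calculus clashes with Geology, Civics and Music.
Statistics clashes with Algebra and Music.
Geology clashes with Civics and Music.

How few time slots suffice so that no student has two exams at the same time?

3

Calculus, Geology, Music are mutually in conflict, so at least 3 time slots are needed.
Using 3 time slots: Calculus=2, Statistics=2, Geology=3, Algebra=1, Civics=1, Music=1. Each listed conflict is separated.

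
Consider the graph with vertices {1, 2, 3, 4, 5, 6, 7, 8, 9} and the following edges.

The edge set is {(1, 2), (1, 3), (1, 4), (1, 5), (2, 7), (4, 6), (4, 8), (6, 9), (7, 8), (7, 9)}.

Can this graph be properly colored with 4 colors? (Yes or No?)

The chromatic number is 3. The cycle 7-2-1-4-8-7 has odd length 5, so it cannot be 2-colored; at least 3 colors are needed.
3 colors suffice: color a → {1, 6, 7}; color b → {2, 3, 4, 5, 9}; color c → {8}.
Since 4 ≥ 3, a proper 4-coloring certainly exists.

Yes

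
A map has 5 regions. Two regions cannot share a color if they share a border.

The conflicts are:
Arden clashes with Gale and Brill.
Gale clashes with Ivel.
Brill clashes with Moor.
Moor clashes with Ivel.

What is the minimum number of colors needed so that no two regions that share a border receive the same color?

3

The cycle Ivel-Gale-Arden-Brill-Moor-Ivel has odd length 5, so it cannot be 2-colored; at least 3 colors are needed.
A valid assignment using 3 colors: Arden=1, Gale=2, Brill=2, Moor=1, Ivel=3. No two conflicting regions share a color.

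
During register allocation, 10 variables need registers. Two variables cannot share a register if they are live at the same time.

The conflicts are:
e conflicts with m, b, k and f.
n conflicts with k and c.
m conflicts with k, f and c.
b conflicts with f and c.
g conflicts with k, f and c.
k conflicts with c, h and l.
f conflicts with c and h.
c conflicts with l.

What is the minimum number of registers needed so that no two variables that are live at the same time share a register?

3

e, b, f are mutually in conflict, so at least 3 registers are needed.
A valid assignment using 3 registers: e=2, n=3, m=3, b=3, g=3, k=1, f=1, c=2, h=2, l=3. Every pair that conflicts lands in different registers.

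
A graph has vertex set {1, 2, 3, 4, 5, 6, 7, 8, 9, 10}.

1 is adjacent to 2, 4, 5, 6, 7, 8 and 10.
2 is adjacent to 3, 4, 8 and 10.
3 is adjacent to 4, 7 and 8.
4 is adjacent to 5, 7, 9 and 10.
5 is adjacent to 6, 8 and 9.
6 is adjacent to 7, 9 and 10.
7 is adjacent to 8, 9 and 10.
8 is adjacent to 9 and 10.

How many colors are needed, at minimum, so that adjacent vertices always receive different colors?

4

1, 6, 7, 10 form a clique, so at least 4 colors are needed.
4 colors suffice: color a → {2, 5, 7}; color b → {1, 3, 9}; color c → {4, 6, 8}; color d → {10}. No two adjacent vertices share a color.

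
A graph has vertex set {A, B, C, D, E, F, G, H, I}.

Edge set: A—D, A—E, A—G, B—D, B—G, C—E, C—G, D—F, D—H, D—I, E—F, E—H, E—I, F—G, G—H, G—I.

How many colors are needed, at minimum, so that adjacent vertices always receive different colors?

D and I are adjacent, so at least 2 colors are needed.
2 colors suffice: color 1 → {D, E, G}; color 2 → {A, B, C, F, H, I}. Every edge joins two different colors.

2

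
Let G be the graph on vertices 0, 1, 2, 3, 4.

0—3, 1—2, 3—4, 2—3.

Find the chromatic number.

1 and 2 are adjacent, so at least 2 colors are needed.
2 colors suffice: color red → {1, 3}; color blue → {0, 2, 4}. No two adjacent vertices share a color.

2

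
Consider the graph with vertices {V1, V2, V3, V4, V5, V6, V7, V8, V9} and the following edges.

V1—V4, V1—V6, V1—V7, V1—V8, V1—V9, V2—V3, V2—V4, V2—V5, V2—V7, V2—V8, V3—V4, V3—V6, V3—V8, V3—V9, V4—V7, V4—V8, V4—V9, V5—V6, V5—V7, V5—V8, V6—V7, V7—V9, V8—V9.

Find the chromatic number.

4

V2, V3, V4, V8 are pairwise adjacent (a clique of size 4), so at least 4 colors are needed.
4 colors suffice: color 1 → {V4, V5}; color 2 → {V7, V8}; color 3 → {V2, V6, V9}; color 4 → {V1, V3}. Each edge has distinct colors on its endpoints.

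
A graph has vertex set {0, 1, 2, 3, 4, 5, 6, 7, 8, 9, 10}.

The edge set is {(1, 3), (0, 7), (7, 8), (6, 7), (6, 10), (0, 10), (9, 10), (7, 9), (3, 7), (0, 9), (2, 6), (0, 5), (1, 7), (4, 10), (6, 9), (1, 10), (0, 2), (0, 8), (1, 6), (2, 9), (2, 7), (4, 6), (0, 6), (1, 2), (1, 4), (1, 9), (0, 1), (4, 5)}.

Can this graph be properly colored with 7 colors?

Yes

The chromatic number is 6. 0, 1, 2, 6, 7, 9 are pairwise adjacent (a clique of size 6), so at least 6 colors are needed.
6 colors suffice: 0=b, 1=a, 2=f, 3=b, 4=b, 5=a, 6=d, 7=c, 8=a, 9=e, 10=c.
Since 7 ≥ 6, a proper 7-coloring certainly exists.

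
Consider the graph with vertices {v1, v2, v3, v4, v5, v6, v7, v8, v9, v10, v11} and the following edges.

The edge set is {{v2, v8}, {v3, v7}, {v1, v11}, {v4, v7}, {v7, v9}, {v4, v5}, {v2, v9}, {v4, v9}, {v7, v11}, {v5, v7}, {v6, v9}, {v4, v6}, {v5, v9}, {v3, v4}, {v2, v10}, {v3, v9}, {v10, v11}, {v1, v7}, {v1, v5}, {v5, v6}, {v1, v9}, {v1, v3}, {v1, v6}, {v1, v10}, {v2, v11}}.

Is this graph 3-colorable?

No

v1, v3, v7, v9 are pairwise adjacent (a clique of size 4), so at least 4 colors are needed.
So 3 colors are not enough.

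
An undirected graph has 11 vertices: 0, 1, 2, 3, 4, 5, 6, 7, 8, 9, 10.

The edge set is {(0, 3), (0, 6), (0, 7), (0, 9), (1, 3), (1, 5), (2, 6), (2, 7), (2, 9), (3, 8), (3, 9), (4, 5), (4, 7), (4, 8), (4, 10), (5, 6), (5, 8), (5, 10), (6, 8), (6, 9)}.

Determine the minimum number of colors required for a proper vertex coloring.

5, 6, 8 are pairwise adjacent, so at least 3 colors are needed.
One proper 3-coloring: 0=blue, 1=green, 2=blue, 3=red, 4=red, 5=blue, 6=red, 7=green, 8=green, 9=green, 10=green. No two adjacent vertices share a color.

3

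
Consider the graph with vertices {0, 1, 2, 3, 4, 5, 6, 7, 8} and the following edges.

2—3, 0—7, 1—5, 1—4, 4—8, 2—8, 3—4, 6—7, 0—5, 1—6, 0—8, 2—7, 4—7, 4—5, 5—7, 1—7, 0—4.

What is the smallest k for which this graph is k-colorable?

4

1, 4, 5, 7 are pairwise adjacent (a clique of size 4), so at least 4 colors are needed.
4 colors suffice: color red → {2, 4, 6}; color blue → {3, 7, 8}; color green → {0, 1}; color yellow → {5}. Every edge joins two different colors.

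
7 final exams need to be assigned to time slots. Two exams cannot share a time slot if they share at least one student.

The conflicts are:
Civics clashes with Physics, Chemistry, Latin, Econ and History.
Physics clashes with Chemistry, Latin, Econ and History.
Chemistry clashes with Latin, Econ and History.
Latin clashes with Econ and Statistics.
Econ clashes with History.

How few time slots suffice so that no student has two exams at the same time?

Civics, Physics, Chemistry, Econ, History pairwise conflict, so at least 5 time slots are needed.
5 time slots suffice: Civics=2, Physics=4, Chemistry=3, Latin=5, Econ=1, History=5, Statistics=1. Each listed conflict is separated.

5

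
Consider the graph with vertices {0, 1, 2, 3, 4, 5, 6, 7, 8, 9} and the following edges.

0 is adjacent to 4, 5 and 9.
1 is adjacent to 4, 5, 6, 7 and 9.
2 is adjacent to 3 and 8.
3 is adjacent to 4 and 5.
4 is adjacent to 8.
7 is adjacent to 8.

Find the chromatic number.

2

1 and 7 are adjacent, so at least 2 colors are needed.
A valid assignment using 2 colors: 0=red, 1=red, 2=blue, 3=red, 4=blue, 5=blue, 6=blue, 7=blue, 8=red, 9=blue. Each edge has distinct colors on its endpoints.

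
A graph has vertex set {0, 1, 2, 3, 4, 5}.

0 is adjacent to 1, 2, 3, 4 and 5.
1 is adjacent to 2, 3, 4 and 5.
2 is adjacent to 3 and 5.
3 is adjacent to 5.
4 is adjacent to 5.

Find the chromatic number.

5

0, 1, 2, 3, 5 are pairwise adjacent (a clique of size 5), so at least 5 colors are needed.
A valid assignment using 5 colors: 0=b, 1=c, 2=e, 3=d, 4=d, 5=a. Each edge has distinct colors on its endpoints.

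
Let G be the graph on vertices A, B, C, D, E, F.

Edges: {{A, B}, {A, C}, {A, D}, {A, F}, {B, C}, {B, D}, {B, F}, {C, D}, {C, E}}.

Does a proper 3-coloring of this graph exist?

No

A, B, C, D are mutually adjacent (a clique of size 4), so at least 4 colors are needed.
So 3 colors are not enough.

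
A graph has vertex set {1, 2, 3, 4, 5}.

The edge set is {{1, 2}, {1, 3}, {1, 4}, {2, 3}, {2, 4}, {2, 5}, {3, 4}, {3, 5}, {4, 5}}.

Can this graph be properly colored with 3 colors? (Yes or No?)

No

2, 3, 4, 5 form a clique, so at least 4 colors are needed.
So 3 colors are not enough.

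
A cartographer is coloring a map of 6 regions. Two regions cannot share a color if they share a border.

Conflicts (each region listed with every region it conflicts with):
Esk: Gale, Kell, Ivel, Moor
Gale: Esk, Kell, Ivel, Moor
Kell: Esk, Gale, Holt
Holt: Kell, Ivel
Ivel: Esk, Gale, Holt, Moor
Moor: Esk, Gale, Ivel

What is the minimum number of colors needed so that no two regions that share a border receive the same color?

4

Esk, Gale, Ivel, Moor pairwise conflict, so at least 4 colors are needed.
4 colors suffice: color 1 → {Kell, Ivel}; color 2 → {Gale, Holt}; color 3 → {Esk}; color 4 → {Moor}. Every pair that conflicts lands in different colors.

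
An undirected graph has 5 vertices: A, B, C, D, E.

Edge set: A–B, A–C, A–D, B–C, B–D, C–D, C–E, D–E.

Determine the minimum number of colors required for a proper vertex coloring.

4

A, B, C, D form a clique, so at least 4 colors are needed.
A valid assignment using 4 colors: A=green, B=yellow, C=red, D=blue, E=green. No two adjacent vertices share a color.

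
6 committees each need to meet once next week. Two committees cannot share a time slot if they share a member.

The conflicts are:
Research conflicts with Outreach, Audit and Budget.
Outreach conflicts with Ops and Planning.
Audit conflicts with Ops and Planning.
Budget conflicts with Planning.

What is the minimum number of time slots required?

Research and Outreach conflict, so at least 2 time slots are needed.
2 time slots suffice: time slot 1 → {Outreach, Audit, Budget}; time slot 2 → {Research, Ops, Planning}. Each listed conflict is separated.

2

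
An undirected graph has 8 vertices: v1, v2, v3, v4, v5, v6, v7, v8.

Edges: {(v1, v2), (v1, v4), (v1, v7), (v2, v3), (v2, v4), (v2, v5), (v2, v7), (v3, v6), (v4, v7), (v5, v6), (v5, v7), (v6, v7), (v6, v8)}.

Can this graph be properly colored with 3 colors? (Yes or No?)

v1, v2, v4, v7 form a clique, so at least 4 colors are needed.
So 3 colors are not enough.

No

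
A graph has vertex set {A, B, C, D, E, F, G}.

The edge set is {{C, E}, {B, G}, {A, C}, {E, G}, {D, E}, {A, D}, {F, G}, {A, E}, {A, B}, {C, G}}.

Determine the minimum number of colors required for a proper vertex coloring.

C, E, G form a triangle, so at least 3 colors are needed.
3 colors suffice: A=2, B=1, C=3, D=3, E=1, F=1, G=2. Every edge joins two different colors.

3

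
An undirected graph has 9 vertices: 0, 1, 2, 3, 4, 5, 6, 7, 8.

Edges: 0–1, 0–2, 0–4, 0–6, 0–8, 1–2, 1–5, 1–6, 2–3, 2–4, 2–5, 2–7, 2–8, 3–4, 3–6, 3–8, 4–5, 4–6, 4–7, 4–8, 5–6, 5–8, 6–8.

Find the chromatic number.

4

2, 4, 5, 8 are pairwise adjacent (a clique of size 4), so at least 4 colors are needed.
4 colors suffice: color a → {1, 4}; color b → {2, 6}; color c → {7, 8}; color d → {0, 3, 5}. Each edge has distinct colors on its endpoints.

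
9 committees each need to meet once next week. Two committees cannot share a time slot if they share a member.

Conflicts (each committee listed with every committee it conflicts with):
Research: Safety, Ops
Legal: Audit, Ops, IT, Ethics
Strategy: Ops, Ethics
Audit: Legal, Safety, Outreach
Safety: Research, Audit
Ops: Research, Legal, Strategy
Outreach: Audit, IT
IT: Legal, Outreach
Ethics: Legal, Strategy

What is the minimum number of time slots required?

The cycle Ops-Legal-Audit-Safety-Research-Ops has odd length 5, so it cannot be 2-colored; at least 3 time slots are needed.
A valid assignment using 3 time slots: Research=3, Legal=1, Strategy=1, Audit=2, Safety=1, Ops=2, Outreach=1, IT=2, Ethics=2. Each listed conflict is separated.

3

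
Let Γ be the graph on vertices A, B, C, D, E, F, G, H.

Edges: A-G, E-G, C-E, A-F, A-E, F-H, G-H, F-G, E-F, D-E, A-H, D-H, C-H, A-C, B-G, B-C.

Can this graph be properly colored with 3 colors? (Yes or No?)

No

A, E, F, G form a clique, so at least 4 colors are needed.
So 3 colors are not enough.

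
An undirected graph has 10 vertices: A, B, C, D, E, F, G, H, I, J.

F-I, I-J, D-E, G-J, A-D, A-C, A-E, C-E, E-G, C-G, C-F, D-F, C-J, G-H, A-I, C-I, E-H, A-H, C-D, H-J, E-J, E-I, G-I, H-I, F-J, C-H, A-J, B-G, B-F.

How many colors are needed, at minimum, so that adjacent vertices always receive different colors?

A, C, E, H, I, J form a clique, so at least 6 colors are needed.
6 colors suffice: color 1 → {B, C}; color 2 → {D, J}; color 3 → {I}; color 4 → {E, F}; color 5 → {A, G}; color 6 → {H}. Every edge joins two different colors.

6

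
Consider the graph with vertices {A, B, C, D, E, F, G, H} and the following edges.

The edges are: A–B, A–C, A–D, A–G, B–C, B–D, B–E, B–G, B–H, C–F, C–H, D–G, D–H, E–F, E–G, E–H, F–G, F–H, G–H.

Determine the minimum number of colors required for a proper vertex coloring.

4

B, E, G, H are mutually adjacent (a clique of size 4), so at least 4 colors are needed.
4 colors suffice: A=3, B=2, C=1, D=4, E=4, F=2, G=1, H=3. No two adjacent vertices share a color.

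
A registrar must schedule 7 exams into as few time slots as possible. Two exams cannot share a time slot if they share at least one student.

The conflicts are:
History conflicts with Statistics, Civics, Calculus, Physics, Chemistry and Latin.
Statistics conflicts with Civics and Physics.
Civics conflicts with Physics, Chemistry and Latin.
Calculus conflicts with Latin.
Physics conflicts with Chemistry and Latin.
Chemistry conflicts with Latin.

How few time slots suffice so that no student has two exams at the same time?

History, Civics, Physics, Chemistry, Latin pairwise conflict, so at least 5 time slots are needed.
5 time slots suffice: History=1, Statistics=3, Civics=2, Calculus=2, Physics=4, Chemistry=5, Latin=3. Each listed conflict is separated.

5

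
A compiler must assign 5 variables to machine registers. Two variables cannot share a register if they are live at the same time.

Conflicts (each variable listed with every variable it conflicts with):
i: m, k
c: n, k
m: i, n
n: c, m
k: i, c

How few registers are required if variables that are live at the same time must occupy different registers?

The cycle i-m-n-c-k-i has odd length 5, so it cannot be 2-colored; at least 3 registers are needed.
3 registers suffice: i=1, c=3, m=2, n=1, k=2. No two conflicting variables share a register.

3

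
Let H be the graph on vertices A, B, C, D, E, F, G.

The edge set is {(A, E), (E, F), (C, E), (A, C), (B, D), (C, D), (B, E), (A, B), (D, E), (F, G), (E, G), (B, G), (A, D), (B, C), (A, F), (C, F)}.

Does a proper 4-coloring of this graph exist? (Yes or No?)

A, B, C, D, E are pairwise adjacent (a clique of size 5), so at least 5 colors are needed.
So 4 colors are not enough.

No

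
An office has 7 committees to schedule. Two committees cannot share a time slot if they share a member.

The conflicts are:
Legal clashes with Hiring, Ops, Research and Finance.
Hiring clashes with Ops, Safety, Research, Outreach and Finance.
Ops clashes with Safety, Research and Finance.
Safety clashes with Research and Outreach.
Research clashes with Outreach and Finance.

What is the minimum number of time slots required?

5

Legal, Hiring, Ops, Research, Finance are mutually in conflict, so at least 5 time slots are needed.
A valid assignment using 5 time slots: Legal=4, Hiring=2, Ops=3, Safety=4, Research=1, Outreach=3, Finance=5. Each listed conflict is separated.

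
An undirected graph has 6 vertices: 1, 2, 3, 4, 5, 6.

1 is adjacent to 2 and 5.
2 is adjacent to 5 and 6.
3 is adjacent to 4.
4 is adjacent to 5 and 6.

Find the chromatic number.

3

1, 2, 5 are mutually adjacent, so at least 3 colors are needed.
3 colors suffice: color red → {2, 4}; color blue → {3, 5, 6}; color green → {1}. No two adjacent vertices share a color.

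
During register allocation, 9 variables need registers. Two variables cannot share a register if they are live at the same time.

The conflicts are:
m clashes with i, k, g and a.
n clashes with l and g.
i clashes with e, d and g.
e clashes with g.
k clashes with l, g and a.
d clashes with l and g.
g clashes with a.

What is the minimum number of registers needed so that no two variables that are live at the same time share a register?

m, k, g, a all conflict with each other, so at least 4 registers are needed.
4 registers suffice: m=3, n=2, i=2, e=3, k=2, d=3, l=1, g=1, a=4. No two conflicting variables share a register.

4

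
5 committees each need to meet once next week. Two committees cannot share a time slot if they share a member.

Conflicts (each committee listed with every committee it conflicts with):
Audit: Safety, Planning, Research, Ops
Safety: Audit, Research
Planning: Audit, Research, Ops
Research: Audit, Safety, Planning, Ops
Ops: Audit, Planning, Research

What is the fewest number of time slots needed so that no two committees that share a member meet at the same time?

Audit, Planning, Research, Ops pairwise conflict, so at least 4 time slots are needed.
4 time slots suffice: time slot 1 → {Audit}; time slot 2 → {Research}; time slot 3 → {Safety, Ops}; time slot 4 → {Planning}. Each listed conflict is separated.

4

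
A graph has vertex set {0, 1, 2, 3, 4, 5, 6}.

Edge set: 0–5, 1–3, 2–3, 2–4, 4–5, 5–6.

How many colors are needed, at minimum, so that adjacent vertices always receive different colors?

2

2 and 4 are adjacent, so at least 2 colors are needed.
2 colors suffice: 0=b, 1=a, 2=a, 3=b, 4=b, 5=a, 6=b. No two adjacent vertices share a color.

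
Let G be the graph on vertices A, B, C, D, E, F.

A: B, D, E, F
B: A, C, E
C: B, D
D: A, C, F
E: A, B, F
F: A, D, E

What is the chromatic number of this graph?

3

A, D, F are mutually adjacent, so at least 3 colors are needed.
A valid assignment using 3 colors: A=red, B=green, C=red, D=blue, E=blue, F=green. Every edge joins two different colors.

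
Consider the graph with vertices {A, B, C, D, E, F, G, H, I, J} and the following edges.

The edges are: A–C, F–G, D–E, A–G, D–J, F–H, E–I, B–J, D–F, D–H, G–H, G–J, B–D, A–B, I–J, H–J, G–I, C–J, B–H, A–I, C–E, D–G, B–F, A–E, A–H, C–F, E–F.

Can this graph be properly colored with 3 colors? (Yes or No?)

B, D, H, J are mutually adjacent (a clique of size 4), so at least 4 colors are needed.
So 3 colors are not enough.

No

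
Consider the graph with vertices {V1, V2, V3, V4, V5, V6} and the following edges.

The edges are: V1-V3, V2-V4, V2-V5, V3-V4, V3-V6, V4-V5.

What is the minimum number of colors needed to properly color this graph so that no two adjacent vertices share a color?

3

V2, V4, V5 form a triangle, so at least 3 colors are needed.
3 colors suffice: color 1 → {V1, V4, V6}; color 2 → {V3, V5}; color 3 → {V2}. Every edge joins two different colors.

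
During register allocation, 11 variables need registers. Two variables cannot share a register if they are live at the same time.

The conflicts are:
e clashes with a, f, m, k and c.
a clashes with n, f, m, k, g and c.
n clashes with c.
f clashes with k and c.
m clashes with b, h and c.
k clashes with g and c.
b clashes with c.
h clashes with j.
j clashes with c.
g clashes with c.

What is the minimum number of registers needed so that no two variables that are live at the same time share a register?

5

e, a, f, k, c pairwise conflict, so at least 5 registers are needed.
5 registers suffice: register 1 → {h, c}; register 2 → {a, b, j}; register 3 → {n, m, k}; register 4 → {e, g}; register 5 → {f}. Every pair that conflicts lands in different registers.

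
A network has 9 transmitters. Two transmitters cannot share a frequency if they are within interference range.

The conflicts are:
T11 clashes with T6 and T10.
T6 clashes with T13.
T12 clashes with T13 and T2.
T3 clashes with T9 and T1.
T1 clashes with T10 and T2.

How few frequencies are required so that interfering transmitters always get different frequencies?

3

The cycle T2-T1-T10-T11-T6-T13-T12-T2 has odd length 7, so it cannot be 2-colored; at least 3 frequencies are needed.
3 frequencies suffice: T11=1, T6=2, T12=2, T3=2, T13=1, T9=1, T1=1, T10=2, T2=3. No two conflicting transmitters share a frequency.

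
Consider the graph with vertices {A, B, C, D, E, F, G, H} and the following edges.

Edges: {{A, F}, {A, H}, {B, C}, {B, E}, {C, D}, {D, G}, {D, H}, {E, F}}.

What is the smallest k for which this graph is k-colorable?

The cycle H-A-F-E-B-C-D-H has odd length 7, so it cannot be 2-colored; at least 3 colors are needed.
3 colors suffice: color 1 → {A, D, E}; color 2 → {B, F, G, H}; color 3 → {C}. Each edge has distinct colors on its endpoints.

3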